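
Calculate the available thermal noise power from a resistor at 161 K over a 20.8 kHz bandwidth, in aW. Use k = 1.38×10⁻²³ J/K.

46.2 aW

P_n = kTB = 1.38×10⁻²³ × 161 × 2.08×10⁴ = 4.62×10⁻¹⁷ W = 46.2 aW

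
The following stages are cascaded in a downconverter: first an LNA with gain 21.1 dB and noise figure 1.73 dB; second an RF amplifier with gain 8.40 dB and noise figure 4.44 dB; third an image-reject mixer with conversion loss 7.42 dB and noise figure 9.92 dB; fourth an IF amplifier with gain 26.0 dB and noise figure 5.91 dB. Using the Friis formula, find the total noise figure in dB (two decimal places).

Convert to linear (a loss of L dB is a gain of −L dB): F_i = 10^(NF_i/10), G_i = 10^(G_i,dB/10)
  Stage 1: F_1 = 10^(1.73/10) = 1.489, G_1 = 10^(21.1/10) = 128.8
  Stage 2: F_2 = 10^(4.44/10) = 2.780, G_2 = 10^(8.40/10) = 6.918
  Stage 3: F_3 = 10^(9.92/10) = 9.817, G_3 = 10^(−7.42/10) = 0.1811
  Stage 4: F_4 = 10^(5.91/10) = 3.899, G_4 = 10^(26.0/10) = 398.1
Friis cascade:
  F = 1.489 + (2.780 − 1)/128.8 + (9.817 − 1)/891.3 + (3.899 − 1)/161.4 = 1.531
NF = 10 log₁₀(1.531) = 1.85 dB

1.85 dB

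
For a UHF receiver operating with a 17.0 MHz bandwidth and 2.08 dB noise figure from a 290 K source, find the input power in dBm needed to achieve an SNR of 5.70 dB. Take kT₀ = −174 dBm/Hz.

Sensitivity = −174 + 10 log₁₀(B) + NF + SNR_min
= −174 + 72.3 + 2.08 + 5.70
= −93.92 dBm → −93.9 dBm

−93.9 dBm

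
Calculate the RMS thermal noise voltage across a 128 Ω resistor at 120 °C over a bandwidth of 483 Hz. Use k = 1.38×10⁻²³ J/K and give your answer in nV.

T = 120 °C + 273.15 = 393.15 K
V_n = √(4kTRB)
4kTRB = 4 × 1.38×10⁻²³ × 393.15 × 1.28×10² × 4.83×10² = 1.34×10⁻¹⁵ V²
V_n = √(1.34×10⁻¹⁵) = 3.66×10⁻⁸ V = 36.6 nV

36.6 nV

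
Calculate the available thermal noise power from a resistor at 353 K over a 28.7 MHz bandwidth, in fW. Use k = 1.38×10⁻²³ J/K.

140 fW

P_n = kTB = 1.38×10⁻²³ × 353 × 2.87×10⁷ = 1.40×10⁻¹³ W = 140 fW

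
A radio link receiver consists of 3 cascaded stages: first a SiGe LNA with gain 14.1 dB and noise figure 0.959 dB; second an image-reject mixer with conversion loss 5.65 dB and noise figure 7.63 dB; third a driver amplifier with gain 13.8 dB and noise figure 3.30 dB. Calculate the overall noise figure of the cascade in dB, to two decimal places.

Convert to linear (a loss of L dB is a gain of −L dB): F_i = 10^(NF_i/10), G_i = 10^(G_i,dB/10)
  Stage 1: F_1 = 10^(0.959/10) = 1.247, G_1 = 10^(14.1/10) = 25.70
  Stage 2: F_2 = 10^(7.63/10) = 5.794, G_2 = 10^(−5.65/10) = 0.2723
  Stage 3: F_3 = 10^(3.30/10) = 2.138, G_3 = 10^(13.8/10) = 23.99
Friis cascade:
  F = 1.247 + (5.794 − 1)/25.70 + (2.138 − 1)/6.998 = 1.596
NF = 10 log₁₀(1.596) = 2.03 dB

2.03 dB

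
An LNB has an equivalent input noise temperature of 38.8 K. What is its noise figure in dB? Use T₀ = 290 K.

F = 1 + T_e/T₀ = 1 + 38.8/290 = 1.13379
NF = 10 log₁₀(1.13379) = 0.545 dB

0.545 dB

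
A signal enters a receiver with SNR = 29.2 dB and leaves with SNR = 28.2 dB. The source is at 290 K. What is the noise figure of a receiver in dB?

NF (dB) = SNR_in(dB) − SNR_out(dB) when the source is at T₀
NF = 29.2 − 28.2 = 1.0 dB

1.0 dB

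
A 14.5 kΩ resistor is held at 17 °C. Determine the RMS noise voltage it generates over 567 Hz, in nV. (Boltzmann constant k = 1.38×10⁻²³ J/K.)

T = 17 °C + 273.15 = 290.15 K
V_n = √(4kTRB)
4kTRB = 4 × 1.38×10⁻²³ × 290.15 × 1.45×10⁴ × 5.67×10² = 1.32×10⁻¹³ V²
V_n = √(1.32×10⁻¹³) = 3.63×10⁻⁷ V = 363 nV

363 nV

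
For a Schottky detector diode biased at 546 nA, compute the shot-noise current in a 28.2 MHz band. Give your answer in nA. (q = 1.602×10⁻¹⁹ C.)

2.22 nA

I_n = √(2qI·B)
2qI·B = 2 × 1.602×10⁻¹⁹ × 5.46×10⁻⁷ × 2.82×10⁷ = 4.93×10⁻¹⁸ A²
I_n = √(4.93×10⁻¹⁸) = 2.22×10⁻⁹ A = 2.22 nA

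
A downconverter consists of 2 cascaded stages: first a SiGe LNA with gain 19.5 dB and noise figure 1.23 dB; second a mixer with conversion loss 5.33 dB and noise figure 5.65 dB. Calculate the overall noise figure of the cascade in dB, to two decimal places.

1.33 dB

Convert to linear (a loss of L dB is a gain of −L dB): F_i = 10^(NF_i/10), G_i = 10^(G_i,dB/10)
  Stage 1: F_1 = 10^(1.23/10) = 1.327, G_1 = 10^(19.5/10) = 89.13
  Stage 2: F_2 = 10^(5.65/10) = 3.673, G_2 = 10^(−5.33/10) = 0.2931
Friis cascade:
  F = 1.327 + (3.673 − 1)/89.13 = 1.357
NF = 10 log₁₀(1.357) = 1.33 dB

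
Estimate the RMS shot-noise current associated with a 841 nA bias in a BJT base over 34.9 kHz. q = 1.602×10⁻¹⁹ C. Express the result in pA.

97.0 pA

I_n = √(2qI·B)
2qI·B = 2 × 1.602×10⁻¹⁹ × 8.41×10⁻⁷ × 3.49×10⁴ = 9.40×10⁻²¹ A²
I_n = √(9.40×10⁻²¹) = 9.70×10⁻¹¹ A = 97.0 pA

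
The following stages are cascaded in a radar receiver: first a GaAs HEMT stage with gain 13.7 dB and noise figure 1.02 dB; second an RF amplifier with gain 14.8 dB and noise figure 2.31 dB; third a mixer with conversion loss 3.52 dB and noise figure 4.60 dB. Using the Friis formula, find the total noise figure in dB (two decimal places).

1.13 dB

Convert to linear (a loss of L dB is a gain of −L dB): F_i = 10^(NF_i/10), G_i = 10^(G_i,dB/10)
  Stage 1: F_1 = 10^(1.02/10) = 1.265, G_1 = 10^(13.7/10) = 23.44
  Stage 2: F_2 = 10^(2.31/10) = 1.702, G_2 = 10^(14.8/10) = 30.20
  Stage 3: F_3 = 10^(4.60/10) = 2.884, G_3 = 10^(−3.52/10) = 0.4446
Friis cascade:
  F = 1.265 + (1.702 − 1)/23.44 + (2.884 − 1)/707.9 = 1.297
NF = 10 log₁₀(1.297) = 1.13 dB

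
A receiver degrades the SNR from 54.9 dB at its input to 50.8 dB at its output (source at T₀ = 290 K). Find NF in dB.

NF (dB) = SNR_in(dB) − SNR_out(dB) when the source is at T₀
NF = 54.9 − 50.8 = 4.1 dB

4.1 dB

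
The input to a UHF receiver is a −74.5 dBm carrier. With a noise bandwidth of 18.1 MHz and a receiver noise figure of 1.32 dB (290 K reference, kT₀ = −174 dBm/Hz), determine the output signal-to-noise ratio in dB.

Noise floor: N = −174 + 10 log₁₀(B) + NF
10 log₁₀(1.81×10⁷) = 72.58 dB
N = −174 + 72.58 + 1.32 = −100.10 dBm
SNR = P_sig − N = −74.5 − (−100.10) = 25.60 dB → 25.6 dB

25.6 dB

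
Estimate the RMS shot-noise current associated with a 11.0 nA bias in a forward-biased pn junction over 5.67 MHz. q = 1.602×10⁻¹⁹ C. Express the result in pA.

I_n = √(2qI·B)
2qI·B = 2 × 1.602×10⁻¹⁹ × 1.10×10⁻⁸ × 5.67×10⁶ = 2.00×10⁻²⁰ A²
I_n = √(2.00×10⁻²⁰) = 1.41×10⁻¹⁰ A = 141 pA

141 pA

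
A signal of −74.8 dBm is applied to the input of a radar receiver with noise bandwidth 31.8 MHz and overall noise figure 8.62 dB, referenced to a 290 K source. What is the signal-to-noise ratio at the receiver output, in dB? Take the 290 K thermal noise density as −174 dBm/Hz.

15.6 dB

Noise floor: N = −174 + 10 log₁₀(B) + NF
10 log₁₀(3.18×10⁷) = 75.02 dB
N = −174 + 75.02 + 8.62 = −90.36 dBm
SNR = P_sig − N = −74.8 − (−90.36) = 15.56 dB → 15.6 dB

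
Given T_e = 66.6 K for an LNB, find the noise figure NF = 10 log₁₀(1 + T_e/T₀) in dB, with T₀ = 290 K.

0.898 dB

F = 1 + T_e/T₀ = 1 + 66.6/290 = 1.22966
NF = 10 log₁₀(1.22966) = 0.898 dB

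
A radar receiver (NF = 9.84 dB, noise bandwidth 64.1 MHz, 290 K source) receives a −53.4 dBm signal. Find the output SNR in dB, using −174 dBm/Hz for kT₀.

Noise floor: N = −174 + 10 log₁₀(B) + NF
10 log₁₀(6.41×10⁷) = 78.07 dB
N = −174 + 78.07 + 9.84 = −86.09 dBm
SNR = P_sig − N = −53.4 − (−86.09) = 32.69 dB → 32.7 dB

32.7 dB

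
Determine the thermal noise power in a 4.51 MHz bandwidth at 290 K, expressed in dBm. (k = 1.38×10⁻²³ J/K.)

−107.4 dBm

P_n = kTB = 1.38×10⁻²³ × 290 × 4.51×10⁶ = 1.80×10⁻¹⁴ W
In dBm: 10 log₁₀(1.80×10⁻¹⁴ / 10⁻³) = −107.4 dBm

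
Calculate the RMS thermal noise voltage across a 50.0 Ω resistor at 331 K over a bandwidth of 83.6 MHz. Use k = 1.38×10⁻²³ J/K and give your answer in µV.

8.74 µV

V_n = √(4kTRB)
4kTRB = 4 × 1.38×10⁻²³ × 331 × 5.00×10¹ × 8.36×10⁷ = 7.64×10⁻¹¹ V²
V_n = √(7.64×10⁻¹¹) = 8.74×10⁻⁶ V = 8.74 µV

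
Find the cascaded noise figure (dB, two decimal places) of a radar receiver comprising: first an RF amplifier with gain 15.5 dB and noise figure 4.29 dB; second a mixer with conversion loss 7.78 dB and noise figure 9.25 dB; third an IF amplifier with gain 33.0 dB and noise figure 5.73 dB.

5.26 dB

Convert to linear (a loss of L dB is a gain of −L dB): F_i = 10^(NF_i/10), G_i = 10^(G_i,dB/10)
  Stage 1: F_1 = 10^(4.29/10) = 2.685, G_1 = 10^(15.5/10) = 35.48
  Stage 2: F_2 = 10^(9.25/10) = 8.414, G_2 = 10^(−7.78/10) = 0.1667
  Stage 3: F_3 = 10^(5.73/10) = 3.741, G_3 = 10^(33.0/10) = 1995
Friis cascade:
  F = 2.685 + (8.414 − 1)/35.48 + (3.741 − 1)/5.916 = 3.358
NF = 10 log₁₀(3.358) = 5.26 dB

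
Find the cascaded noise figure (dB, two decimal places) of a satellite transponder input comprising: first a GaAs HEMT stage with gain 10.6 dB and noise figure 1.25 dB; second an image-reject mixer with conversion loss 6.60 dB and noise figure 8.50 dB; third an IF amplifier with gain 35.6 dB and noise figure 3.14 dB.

Convert to linear (a loss of L dB is a gain of −L dB): F_i = 10^(NF_i/10), G_i = 10^(G_i,dB/10)
  Stage 1: F_1 = 10^(1.25/10) = 1.334, G_1 = 10^(10.6/10) = 11.48
  Stage 2: F_2 = 10^(8.50/10) = 7.079, G_2 = 10^(−6.60/10) = 0.2188
  Stage 3: F_3 = 10^(3.14/10) = 2.061, G_3 = 10^(35.6/10) = 3631
Friis cascade:
  F = 1.334 + (7.079 − 1)/11.48 + (2.061 − 1)/2.512 = 2.285
NF = 10 log₁₀(2.285) = 3.59 dB

3.59 dB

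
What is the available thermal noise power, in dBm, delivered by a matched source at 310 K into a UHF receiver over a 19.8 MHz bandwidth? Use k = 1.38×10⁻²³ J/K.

−100.7 dBm

P_n = kTB = 1.38×10⁻²³ × 310 × 1.98×10⁷ = 8.47×10⁻¹⁴ W
In dBm: 10 log₁₀(8.47×10⁻¹⁴ / 10⁻³) = −100.7 dBm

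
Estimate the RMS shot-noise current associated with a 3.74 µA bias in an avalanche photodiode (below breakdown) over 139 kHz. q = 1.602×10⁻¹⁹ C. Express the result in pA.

408 pA

I_n = √(2qI·B)
2qI·B = 2 × 1.602×10⁻¹⁹ × 3.74×10⁻⁶ × 1.39×10⁵ = 1.67×10⁻¹⁹ A²
I_n = √(1.67×10⁻¹⁹) = 4.08×10⁻¹⁰ A = 408 pA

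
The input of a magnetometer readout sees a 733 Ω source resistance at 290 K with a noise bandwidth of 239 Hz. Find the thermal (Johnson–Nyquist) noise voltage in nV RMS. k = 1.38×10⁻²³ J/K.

V_n = √(4kTRB)
4kTRB = 4 × 1.38×10⁻²³ × 290 × 7.33×10² × 2.39×10² = 2.80×10⁻¹⁵ V²
V_n = √(2.80×10⁻¹⁵) = 5.30×10⁻⁸ V = 53.0 nV

53.0 nV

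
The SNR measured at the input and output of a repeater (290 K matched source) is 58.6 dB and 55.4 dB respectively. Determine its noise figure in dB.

NF (dB) = SNR_in(dB) − SNR_out(dB) when the source is at T₀
NF = 58.6 − 55.4 = 3.2 dB

3.2 dB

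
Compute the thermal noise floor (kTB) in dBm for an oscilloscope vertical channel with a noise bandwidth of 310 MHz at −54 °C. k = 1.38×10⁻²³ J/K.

T = −54 °C + 273.15 = 219.15 K
P_n = kTB = 1.38×10⁻²³ × 219.15 × 3.10×10⁸ = 9.38×10⁻¹³ W
In dBm: 10 log₁₀(9.38×10⁻¹³ / 10⁻³) = −90.3 dBm

−90.3 dBm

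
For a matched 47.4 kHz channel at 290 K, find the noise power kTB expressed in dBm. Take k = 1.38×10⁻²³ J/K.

−127.2 dBm

P_n = kTB = 1.38×10⁻²³ × 290 × 4.74×10⁴ = 1.90×10⁻¹⁶ W
In dBm: 10 log₁₀(1.90×10⁻¹⁶ / 10⁻³) = −127.2 dBm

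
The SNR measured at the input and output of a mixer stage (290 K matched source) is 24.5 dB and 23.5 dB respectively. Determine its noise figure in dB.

1.0 dB

NF (dB) = SNR_in(dB) − SNR_out(dB) when the source is at T₀
NF = 24.5 − 23.5 = 1.0 dB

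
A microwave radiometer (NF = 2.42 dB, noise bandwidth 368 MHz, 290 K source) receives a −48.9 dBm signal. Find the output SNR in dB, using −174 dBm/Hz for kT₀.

Noise floor: N = −174 + 10 log₁₀(B) + NF
10 log₁₀(3.68×10⁸) = 85.66 dB
N = −174 + 85.66 + 2.42 = −85.92 dBm
SNR = P_sig − N = −48.9 − (−85.92) = 37.02 dB → 37.0 dB

37.0 dB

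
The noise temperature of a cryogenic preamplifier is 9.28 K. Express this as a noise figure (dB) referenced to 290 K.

0.137 dB

F = 1 + T_e/T₀ = 1 + 9.28/290 = 1.032
NF = 10 log₁₀(1.032) = 0.137 dB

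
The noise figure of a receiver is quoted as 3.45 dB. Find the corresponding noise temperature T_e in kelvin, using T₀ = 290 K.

352 K

F = 10^(3.45/10) = 2.21309
T_e = (F − 1)·T₀ = (2.21309 − 1) × 290 = 352 K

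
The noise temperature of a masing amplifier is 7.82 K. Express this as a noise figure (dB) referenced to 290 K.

F = 1 + T_e/T₀ = 1 + 7.82/290 = 1.02697
NF = 10 log₁₀(1.02697) = 0.116 dB

0.116 dB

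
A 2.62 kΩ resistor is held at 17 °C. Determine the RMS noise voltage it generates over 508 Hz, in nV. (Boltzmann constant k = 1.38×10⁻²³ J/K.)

146 nV

T = 17 °C + 273.15 = 290.15 K
V_n = √(4kTRB)
4kTRB = 4 × 1.38×10⁻²³ × 290.15 × 2.62×10³ × 5.08×10² = 2.13×10⁻¹⁴ V²
V_n = √(2.13×10⁻¹⁴) = 1.46×10⁻⁷ V = 146 nV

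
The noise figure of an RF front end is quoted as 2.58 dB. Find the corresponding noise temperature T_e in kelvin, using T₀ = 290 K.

F = 10^(2.58/10) = 1.81134
T_e = (F − 1)·T₀ = (1.81134 − 1) × 290 = 235 K

235 K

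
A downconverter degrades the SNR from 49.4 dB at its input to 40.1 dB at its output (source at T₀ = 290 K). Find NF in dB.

9.3 dB

NF (dB) = SNR_in(dB) − SNR_out(dB) when the source is at T₀
NF = 49.4 − 40.1 = 9.3 dB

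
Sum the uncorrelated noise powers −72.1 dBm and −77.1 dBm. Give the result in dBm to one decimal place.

−70.9 dBm

Convert to linear, add, convert back:
P₁ = 6.17×10⁻¹¹ W, P₂ = 1.95×10⁻¹¹ W
P_tot = 8.12×10⁻¹¹ W → 10 log₁₀(P_tot / 10⁻³) = −70.9 dBm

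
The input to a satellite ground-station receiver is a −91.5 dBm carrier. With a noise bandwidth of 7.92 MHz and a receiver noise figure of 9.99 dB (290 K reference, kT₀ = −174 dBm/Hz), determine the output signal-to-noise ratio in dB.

3.5 dB

Noise floor: N = −174 + 10 log₁₀(B) + NF
10 log₁₀(7.92×10⁶) = 68.99 dB
N = −174 + 68.99 + 9.99 = −95.02 dBm
SNR = P_sig − N = −91.5 − (−95.02) = 3.52 dB → 3.5 dB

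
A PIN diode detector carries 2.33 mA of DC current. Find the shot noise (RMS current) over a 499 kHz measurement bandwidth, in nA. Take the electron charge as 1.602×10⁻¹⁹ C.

I_n = √(2qI·B)
2qI·B = 2 × 1.602×10⁻¹⁹ × 2.33×10⁻³ × 4.99×10⁵ = 3.73×10⁻¹⁶ A²
I_n = √(3.73×10⁻¹⁶) = 1.93×10⁻⁸ A = 19.3 nA

19.3 nA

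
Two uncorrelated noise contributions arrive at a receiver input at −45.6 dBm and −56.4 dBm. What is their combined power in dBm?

−45.3 dBm

Convert to linear, add, convert back:
P₁ = 2.75×10⁻⁸ W, P₂ = 2.29×10⁻⁹ W
P_tot = 2.98×10⁻⁸ W → 10 log₁₀(P_tot / 10⁻³) = −45.3 dBm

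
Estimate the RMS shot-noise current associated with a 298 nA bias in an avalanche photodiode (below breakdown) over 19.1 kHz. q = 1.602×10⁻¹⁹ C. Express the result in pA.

42.7 pA

I_n = √(2qI·B)
2qI·B = 2 × 1.602×10⁻¹⁹ × 2.98×10⁻⁷ × 1.91×10⁴ = 1.82×10⁻²¹ A²
I_n = √(1.82×10⁻²¹) = 4.27×10⁻¹¹ A = 42.7 pA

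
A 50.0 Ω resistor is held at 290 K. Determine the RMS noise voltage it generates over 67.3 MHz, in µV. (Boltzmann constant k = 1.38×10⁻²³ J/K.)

7.34 µV

V_n = √(4kTRB)
4kTRB = 4 × 1.38×10⁻²³ × 290 × 5.00×10¹ × 6.73×10⁷ = 5.39×10⁻¹¹ V²
V_n = √(5.39×10⁻¹¹) = 7.34×10⁻⁶ V = 7.34 µV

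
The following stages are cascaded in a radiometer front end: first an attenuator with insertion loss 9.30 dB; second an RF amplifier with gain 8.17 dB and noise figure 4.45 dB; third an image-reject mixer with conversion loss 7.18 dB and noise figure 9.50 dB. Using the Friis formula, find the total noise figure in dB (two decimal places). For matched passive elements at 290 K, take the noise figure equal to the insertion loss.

Convert to linear (a loss of L dB is a gain of −L dB): F_i = 10^(NF_i/10), G_i = 10^(G_i,dB/10)
  Stage 1: F_1 = 10^(9.30/10) = 8.511, G_1 = 10^(−9.30/10) = 0.1175
  Stage 2: F_2 = 10^(4.45/10) = 2.786, G_2 = 10^(8.17/10) = 6.561
  Stage 3: F_3 = 10^(9.50/10) = 8.913, G_3 = 10^(−7.18/10) = 0.1914
Friis cascade:
  F = 8.511 + (2.786 − 1)/0.1175 + (8.913 − 1)/0.7709 = 33.98
NF = 10 log₁₀(33.98) = 15.31 dB

15.31 dB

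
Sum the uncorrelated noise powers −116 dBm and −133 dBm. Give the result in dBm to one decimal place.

Convert to linear, add, convert back:
P₁ = 2.51×10⁻¹⁵ W, P₂ = 5.01×10⁻¹⁷ W
P_tot = 2.56×10⁻¹⁵ W → 10 log₁₀(P_tot / 10⁻³) = −115.9 dBm

−115.9 dBm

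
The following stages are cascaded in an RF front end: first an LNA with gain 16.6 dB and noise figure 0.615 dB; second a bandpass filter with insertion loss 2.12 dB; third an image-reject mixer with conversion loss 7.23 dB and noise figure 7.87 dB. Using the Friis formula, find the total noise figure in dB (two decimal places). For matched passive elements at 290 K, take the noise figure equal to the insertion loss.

1.30 dB

Convert to linear (a loss of L dB is a gain of −L dB): F_i = 10^(NF_i/10), G_i = 10^(G_i,dB/10)
  Stage 1: F_1 = 10^(0.615/10) = 1.152, G_1 = 10^(16.6/10) = 45.71
  Stage 2: F_2 = 10^(2.12/10) = 1.629, G_2 = 10^(−2.12/10) = 0.6138
  Stage 3: F_3 = 10^(7.87/10) = 6.124, G_3 = 10^(−7.23/10) = 0.1892
Friis cascade:
  F = 1.152 + (1.629 − 1)/45.71 + (6.124 − 1)/28.05 = 1.349
NF = 10 log₁₀(1.349) = 1.30 dB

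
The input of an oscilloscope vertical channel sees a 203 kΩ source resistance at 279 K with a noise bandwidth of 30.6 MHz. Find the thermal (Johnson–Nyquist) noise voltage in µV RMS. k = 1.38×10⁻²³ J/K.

V_n = √(4kTRB)
4kTRB = 4 × 1.38×10⁻²³ × 279 × 2.03×10⁵ × 3.06×10⁷ = 9.57×10⁻⁸ V²
V_n = √(9.57×10⁻⁸) = 3.09×10⁻⁴ V = 309 µV

309 µV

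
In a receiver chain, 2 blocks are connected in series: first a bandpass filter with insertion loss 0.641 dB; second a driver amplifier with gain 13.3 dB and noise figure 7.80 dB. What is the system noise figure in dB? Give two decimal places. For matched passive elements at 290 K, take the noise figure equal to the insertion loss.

8.44 dB

Convert to linear (a loss of L dB is a gain of −L dB): F_i = 10^(NF_i/10), G_i = 10^(G_i,dB/10)
  Stage 1: F_1 = 10^(0.641/10) = 1.159, G_1 = 10^(−0.641/10) = 0.8628
  Stage 2: F_2 = 10^(7.80/10) = 6.026, G_2 = 10^(13.3/10) = 21.38
Friis cascade:
  F = 1.159 + (6.026 − 1)/0.8628 = 6.984
NF = 10 log₁₀(6.984) = 8.44 dB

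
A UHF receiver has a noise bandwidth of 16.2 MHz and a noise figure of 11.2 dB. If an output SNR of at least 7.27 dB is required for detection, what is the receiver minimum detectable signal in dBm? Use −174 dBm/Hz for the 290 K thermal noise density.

Sensitivity = −174 + 10 log₁₀(B) + NF + SNR_min
= −174 + 72.1 + 11.2 + 7.27
= −83.43 dBm → −83.4 dBm

−83.4 dBm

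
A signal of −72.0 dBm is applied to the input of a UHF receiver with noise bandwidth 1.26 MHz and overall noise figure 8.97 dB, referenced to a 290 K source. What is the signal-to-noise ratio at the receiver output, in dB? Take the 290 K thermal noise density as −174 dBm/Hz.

32.0 dB

Noise floor: N = −174 + 10 log₁₀(B) + NF
10 log₁₀(1.26×10⁶) = 61 dB
N = −174 + 61 + 8.97 = −104.03 dBm
SNR = P_sig − N = −72.0 − (−104.03) = 32.03 dB → 32.0 dB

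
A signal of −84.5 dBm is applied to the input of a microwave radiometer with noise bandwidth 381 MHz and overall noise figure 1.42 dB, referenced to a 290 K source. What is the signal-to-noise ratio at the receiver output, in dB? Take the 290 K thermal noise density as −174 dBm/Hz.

Noise floor: N = −174 + 10 log₁₀(B) + NF
10 log₁₀(3.81×10⁸) = 85.81 dB
N = −174 + 85.81 + 1.42 = −86.77 dBm
SNR = P_sig − N = −84.5 − (−86.77) = 2.27 dB → 2.3 dB

2.3 dB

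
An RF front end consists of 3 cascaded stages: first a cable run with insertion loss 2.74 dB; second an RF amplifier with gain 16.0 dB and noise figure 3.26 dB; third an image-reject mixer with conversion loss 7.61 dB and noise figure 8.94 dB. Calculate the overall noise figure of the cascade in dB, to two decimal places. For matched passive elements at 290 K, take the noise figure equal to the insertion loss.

Convert to linear (a loss of L dB is a gain of −L dB): F_i = 10^(NF_i/10), G_i = 10^(G_i,dB/10)
  Stage 1: F_1 = 10^(2.74/10) = 1.879, G_1 = 10^(−2.74/10) = 0.5321
  Stage 2: F_2 = 10^(3.26/10) = 2.118, G_2 = 10^(16.0/10) = 39.81
  Stage 3: F_3 = 10^(8.94/10) = 7.834, G_3 = 10^(−7.61/10) = 0.1734
Friis cascade:
  F = 1.879 + (2.118 − 1)/0.5321 + (7.834 − 1)/21.18 = 4.304
NF = 10 log₁₀(4.304) = 6.34 dB

6.34 dB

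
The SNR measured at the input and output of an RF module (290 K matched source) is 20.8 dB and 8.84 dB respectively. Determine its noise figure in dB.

11.96 dB

NF (dB) = SNR_in(dB) − SNR_out(dB) when the source is at T₀
NF = 20.8 − 8.84 = 11.96 dB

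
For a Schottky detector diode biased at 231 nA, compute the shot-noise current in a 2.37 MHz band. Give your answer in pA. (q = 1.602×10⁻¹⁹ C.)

419 pA

I_n = √(2qI·B)
2qI·B = 2 × 1.602×10⁻¹⁹ × 2.31×10⁻⁷ × 2.37×10⁶ = 1.75×10⁻¹⁹ A²
I_n = √(1.75×10⁻¹⁹) = 4.19×10⁻¹⁰ A = 419 pA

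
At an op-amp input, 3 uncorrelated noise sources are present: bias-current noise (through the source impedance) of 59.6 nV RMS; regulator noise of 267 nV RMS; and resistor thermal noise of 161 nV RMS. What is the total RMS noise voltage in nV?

317 nV

Uncorrelated sources add in power (mean-square): V_tot = √(ΣV_i²)
V_tot = √[(5.96×10⁻⁸)² + (2.67×10⁻⁷)² + (1.61×10⁻⁷)²] = 3.17×10⁻⁷ V = 317 nV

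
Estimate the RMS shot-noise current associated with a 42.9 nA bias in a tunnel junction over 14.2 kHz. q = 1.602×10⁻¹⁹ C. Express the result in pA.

14.0 pA

I_n = √(2qI·B)
2qI·B = 2 × 1.602×10⁻¹⁹ × 4.29×10⁻⁸ × 1.42×10⁴ = 1.95×10⁻²² A²
I_n = √(1.95×10⁻²²) = 1.40×10⁻¹¹ A = 14.0 pA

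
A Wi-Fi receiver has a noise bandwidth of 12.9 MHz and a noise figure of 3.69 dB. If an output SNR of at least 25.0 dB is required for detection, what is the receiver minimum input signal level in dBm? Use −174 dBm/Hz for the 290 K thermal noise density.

Sensitivity = −174 + 10 log₁₀(B) + NF + SNR_min
= −174 + 71.11 + 3.69 + 25.0
= −74.20 dBm → −74.2 dBm

−74.2 dBm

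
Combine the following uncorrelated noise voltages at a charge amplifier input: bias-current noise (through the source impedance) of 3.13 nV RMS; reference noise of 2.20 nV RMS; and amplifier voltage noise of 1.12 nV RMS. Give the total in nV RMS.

3.99 nV

Uncorrelated sources add in power (mean-square): V_tot = √(ΣV_i²)
V_tot = √[(3.13×10⁻⁹)² + (2.20×10⁻⁹)² + (1.12×10⁻⁹)²] = 3.99×10⁻⁹ V = 3.99 nV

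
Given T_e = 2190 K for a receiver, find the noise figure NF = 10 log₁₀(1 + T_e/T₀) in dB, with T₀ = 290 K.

9.32 dB

F = 1 + T_e/T₀ = 1 + 2190/290 = 8.55172
NF = 10 log₁₀(8.55172) = 9.32 dB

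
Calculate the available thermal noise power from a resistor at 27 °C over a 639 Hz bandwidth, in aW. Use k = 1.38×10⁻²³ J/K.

2.65 aW

T = 27 °C + 273.15 = 300.15 K
P_n = kTB = 1.38×10⁻²³ × 300.15 × 6.39×10² = 2.65×10⁻¹⁸ W = 2.65 aW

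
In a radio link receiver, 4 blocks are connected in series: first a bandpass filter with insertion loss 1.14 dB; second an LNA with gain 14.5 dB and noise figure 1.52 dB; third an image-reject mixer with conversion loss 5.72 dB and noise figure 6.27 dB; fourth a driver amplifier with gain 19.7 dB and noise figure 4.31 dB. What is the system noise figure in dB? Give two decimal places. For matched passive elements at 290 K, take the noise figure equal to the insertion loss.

3.59 dB

Convert to linear (a loss of L dB is a gain of −L dB): F_i = 10^(NF_i/10), G_i = 10^(G_i,dB/10)
  Stage 1: F_1 = 10^(1.14/10) = 1.300, G_1 = 10^(−1.14/10) = 0.7691
  Stage 2: F_2 = 10^(1.52/10) = 1.419, G_2 = 10^(14.5/10) = 28.18
  Stage 3: F_3 = 10^(6.27/10) = 4.236, G_3 = 10^(−5.72/10) = 0.2679
  Stage 4: F_4 = 10^(4.31/10) = 2.698, G_4 = 10^(19.7/10) = 93.33
Friis cascade:
  F = 1.300 + (1.419 − 1)/0.7691 + (4.236 − 1)/21.68 + (2.698 − 1)/5.808 = 2.287
NF = 10 log₁₀(2.287) = 3.59 dB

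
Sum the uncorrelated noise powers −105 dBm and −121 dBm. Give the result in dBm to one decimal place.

Convert to linear, add, convert back:
P₁ = 3.16×10⁻¹⁴ W, P₂ = 7.94×10⁻¹⁶ W
P_tot = 3.24×10⁻¹⁴ W → 10 log₁₀(P_tot / 10⁻³) = −104.9 dBm

−104.9 dBm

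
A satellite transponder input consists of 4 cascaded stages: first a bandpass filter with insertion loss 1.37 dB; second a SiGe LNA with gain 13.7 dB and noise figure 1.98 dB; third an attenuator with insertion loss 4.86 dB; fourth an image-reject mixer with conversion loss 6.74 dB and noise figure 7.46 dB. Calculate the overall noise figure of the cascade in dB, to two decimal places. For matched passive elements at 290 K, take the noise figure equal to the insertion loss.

Convert to linear (a loss of L dB is a gain of −L dB): F_i = 10^(NF_i/10), G_i = 10^(G_i,dB/10)
  Stage 1: F_1 = 10^(1.37/10) = 1.371, G_1 = 10^(−1.37/10) = 0.7295
  Stage 2: F_2 = 10^(1.98/10) = 1.578, G_2 = 10^(13.7/10) = 23.44
  Stage 3: F_3 = 10^(4.86/10) = 3.062, G_3 = 10^(−4.86/10) = 0.3266
  Stage 4: F_4 = 10^(7.46/10) = 5.572, G_4 = 10^(−6.74/10) = 0.2118
Friis cascade:
  F = 1.371 + (1.578 − 1)/0.7295 + (3.062 − 1)/17.10 + (5.572 − 1)/5.585 = 3.102
NF = 10 log₁₀(3.102) = 4.92 dB

4.92 dB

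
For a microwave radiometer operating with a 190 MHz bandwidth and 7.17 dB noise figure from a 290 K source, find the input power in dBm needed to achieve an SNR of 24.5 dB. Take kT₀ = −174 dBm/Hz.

Sensitivity = −174 + 10 log₁₀(B) + NF + SNR_min
= −174 + 82.79 + 7.17 + 24.5
= −59.54 dBm → −59.5 dBm

−59.5 dBm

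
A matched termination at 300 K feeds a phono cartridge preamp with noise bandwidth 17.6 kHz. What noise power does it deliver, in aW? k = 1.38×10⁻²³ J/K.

72.9 aW

P_n = kTB = 1.38×10⁻²³ × 300 × 1.76×10⁴ = 7.29×10⁻¹⁷ W = 72.9 aW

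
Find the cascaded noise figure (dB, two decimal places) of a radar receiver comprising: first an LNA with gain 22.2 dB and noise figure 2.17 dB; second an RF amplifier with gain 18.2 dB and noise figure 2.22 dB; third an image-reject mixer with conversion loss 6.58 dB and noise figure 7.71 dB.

Convert to linear (a loss of L dB is a gain of −L dB): F_i = 10^(NF_i/10), G_i = 10^(G_i,dB/10)
  Stage 1: F_1 = 10^(2.17/10) = 1.648, G_1 = 10^(22.2/10) = 166.0
  Stage 2: F_2 = 10^(2.22/10) = 1.667, G_2 = 10^(18.2/10) = 66.07
  Stage 3: F_3 = 10^(7.71/10) = 5.902, G_3 = 10^(−6.58/10) = 0.2198
Friis cascade:
  F = 1.648 + (1.667 − 1)/166.0 + (5.902 − 1)/1.096×10⁴ = 1.653
NF = 10 log₁₀(1.653) = 2.18 dB

2.18 dB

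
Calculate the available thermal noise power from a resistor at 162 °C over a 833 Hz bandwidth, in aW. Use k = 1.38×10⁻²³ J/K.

5.00 aW

T = 162 °C + 273.15 = 435.15 K
P_n = kTB = 1.38×10⁻²³ × 435.15 × 8.33×10² = 5.00×10⁻¹⁸ W = 5.00 aW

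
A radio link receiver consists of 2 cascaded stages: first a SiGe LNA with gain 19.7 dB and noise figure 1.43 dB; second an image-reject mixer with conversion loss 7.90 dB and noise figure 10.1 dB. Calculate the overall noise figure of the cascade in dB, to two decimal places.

Convert to linear (a loss of L dB is a gain of −L dB): F_i = 10^(NF_i/10), G_i = 10^(G_i,dB/10)
  Stage 1: F_1 = 10^(1.43/10) = 1.390, G_1 = 10^(19.7/10) = 93.33
  Stage 2: F_2 = 10^(10.1/10) = 10.23, G_2 = 10^(−7.90/10) = 0.1622
Friis cascade:
  F = 1.390 + (10.23 − 1)/93.33 = 1.489
NF = 10 log₁₀(1.489) = 1.73 dB

1.73 dB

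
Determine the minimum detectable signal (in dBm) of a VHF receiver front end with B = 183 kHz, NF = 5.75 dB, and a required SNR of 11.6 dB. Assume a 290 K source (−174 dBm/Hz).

−104.0 dBm

Sensitivity = −174 + 10 log₁₀(B) + NF + SNR_min
= −174 + 52.62 + 5.75 + 11.6
= −104.03 dBm → −104.0 dBm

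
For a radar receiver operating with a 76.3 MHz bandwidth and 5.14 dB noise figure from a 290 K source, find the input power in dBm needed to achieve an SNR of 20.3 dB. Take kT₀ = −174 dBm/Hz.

−69.7 dBm

Sensitivity = −174 + 10 log₁₀(B) + NF + SNR_min
= −174 + 78.83 + 5.14 + 20.3
= −69.73 dBm → −69.7 dBm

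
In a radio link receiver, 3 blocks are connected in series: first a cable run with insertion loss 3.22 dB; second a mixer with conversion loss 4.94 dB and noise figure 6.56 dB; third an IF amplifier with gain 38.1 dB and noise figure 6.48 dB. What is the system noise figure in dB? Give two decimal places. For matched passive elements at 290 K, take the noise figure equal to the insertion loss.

Convert to linear (a loss of L dB is a gain of −L dB): F_i = 10^(NF_i/10), G_i = 10^(G_i,dB/10)
  Stage 1: F_1 = 10^(3.22/10) = 2.099, G_1 = 10^(−3.22/10) = 0.4764
  Stage 2: F_2 = 10^(6.56/10) = 4.529, G_2 = 10^(−4.94/10) = 0.3206
  Stage 3: F_3 = 10^(6.48/10) = 4.446, G_3 = 10^(38.1/10) = 6457
Friis cascade:
  F = 2.099 + (4.529 − 1)/0.4764 + (4.446 − 1)/0.1528 = 32.07
NF = 10 log₁₀(32.07) = 15.06 dB

15.06 dB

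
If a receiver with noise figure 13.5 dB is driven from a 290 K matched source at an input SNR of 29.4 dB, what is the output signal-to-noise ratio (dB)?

15.9 dB

By definition F = SNR_in/SNR_out, so in dB: SNR_out = SNR_in − NF
SNR_out = 29.4 − 13.5 = 15.9 dB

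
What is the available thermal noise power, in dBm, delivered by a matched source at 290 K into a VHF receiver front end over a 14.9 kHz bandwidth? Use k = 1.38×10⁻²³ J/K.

−132.2 dBm

P_n = kTB = 1.38×10⁻²³ × 290 × 1.49×10⁴ = 5.96×10⁻¹⁷ W
In dBm: 10 log₁₀(5.96×10⁻¹⁷ / 10⁻³) = −132.2 dBm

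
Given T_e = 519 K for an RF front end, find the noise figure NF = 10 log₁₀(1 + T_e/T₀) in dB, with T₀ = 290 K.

4.46 dB

F = 1 + T_e/T₀ = 1 + 519/290 = 2.78966
NF = 10 log₁₀(2.78966) = 4.46 dB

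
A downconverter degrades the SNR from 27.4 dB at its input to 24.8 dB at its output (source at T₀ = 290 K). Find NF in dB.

NF (dB) = SNR_in(dB) − SNR_out(dB) when the source is at T₀
NF = 27.4 − 24.8 = 2.6 dB

2.6 dB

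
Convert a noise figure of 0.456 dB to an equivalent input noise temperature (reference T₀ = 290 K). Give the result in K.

32.1 K

F = 10^(0.456/10) = 1.11071
T_e = (F − 1)·T₀ = (1.11071 − 1) × 290 = 32.1 K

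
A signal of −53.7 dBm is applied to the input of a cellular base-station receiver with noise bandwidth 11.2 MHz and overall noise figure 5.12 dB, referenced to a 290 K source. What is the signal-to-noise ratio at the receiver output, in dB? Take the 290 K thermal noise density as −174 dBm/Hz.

44.7 dB

Noise floor: N = −174 + 10 log₁₀(B) + NF
10 log₁₀(1.12×10⁷) = 70.49 dB
N = −174 + 70.49 + 5.12 = −98.39 dBm
SNR = P_sig − N = −53.7 − (−98.39) = 44.69 dB → 44.7 dB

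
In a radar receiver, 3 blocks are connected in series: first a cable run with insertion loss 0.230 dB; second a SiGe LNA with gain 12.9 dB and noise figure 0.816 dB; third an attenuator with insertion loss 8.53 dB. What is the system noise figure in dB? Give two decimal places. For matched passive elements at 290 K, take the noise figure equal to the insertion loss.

Convert to linear (a loss of L dB is a gain of −L dB): F_i = 10^(NF_i/10), G_i = 10^(G_i,dB/10)
  Stage 1: F_1 = 10^(0.230/10) = 1.054, G_1 = 10^(−0.230/10) = 0.9484
  Stage 2: F_2 = 10^(0.816/10) = 1.207, G_2 = 10^(12.9/10) = 19.50
  Stage 3: F_3 = 10^(8.53/10) = 7.129, G_3 = 10^(−8.53/10) = 0.1403
Friis cascade:
  F = 1.054 + (1.207 − 1)/0.9484 + (7.129 − 1)/18.49 = 1.604
NF = 10 log₁₀(1.604) = 2.05 dB

2.05 dB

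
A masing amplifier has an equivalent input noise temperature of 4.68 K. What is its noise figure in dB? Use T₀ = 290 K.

F = 1 + T_e/T₀ = 1 + 4.68/290 = 1.01614
NF = 10 log₁₀(1.01614) = 0.070 dB

0.070 dB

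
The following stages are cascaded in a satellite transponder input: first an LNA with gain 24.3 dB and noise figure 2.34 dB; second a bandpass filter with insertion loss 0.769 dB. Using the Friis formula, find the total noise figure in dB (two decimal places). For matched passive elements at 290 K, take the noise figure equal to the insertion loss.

Convert to linear (a loss of L dB is a gain of −L dB): F_i = 10^(NF_i/10), G_i = 10^(G_i,dB/10)
  Stage 1: F_1 = 10^(2.34/10) = 1.714, G_1 = 10^(24.3/10) = 269.2
  Stage 2: F_2 = 10^(0.769/10) = 1.194, G_2 = 10^(−0.769/10) = 0.8377
Friis cascade:
  F = 1.714 + (1.194 − 1)/269.2 = 1.715
NF = 10 log₁₀(1.715) = 2.34 dB

2.34 dB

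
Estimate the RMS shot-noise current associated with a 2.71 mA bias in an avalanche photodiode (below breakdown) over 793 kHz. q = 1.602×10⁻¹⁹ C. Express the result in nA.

I_n = √(2qI·B)
2qI·B = 2 × 1.602×10⁻¹⁹ × 2.71×10⁻³ × 7.93×10⁵ = 6.89×10⁻¹⁶ A²
I_n = √(6.89×10⁻¹⁶) = 2.62×10⁻⁸ A = 26.2 nA

26.2 nA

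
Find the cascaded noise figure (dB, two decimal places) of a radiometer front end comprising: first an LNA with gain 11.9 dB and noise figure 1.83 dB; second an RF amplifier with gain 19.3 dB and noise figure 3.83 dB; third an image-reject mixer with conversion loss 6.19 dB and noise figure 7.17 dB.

Convert to linear (a loss of L dB is a gain of −L dB): F_i = 10^(NF_i/10), G_i = 10^(G_i,dB/10)
  Stage 1: F_1 = 10^(1.83/10) = 1.524, G_1 = 10^(11.9/10) = 15.49
  Stage 2: F_2 = 10^(3.83/10) = 2.415, G_2 = 10^(19.3/10) = 85.11
  Stage 3: F_3 = 10^(7.17/10) = 5.212, G_3 = 10^(−6.19/10) = 0.2404
Friis cascade:
  F = 1.524 + (2.415 − 1)/15.49 + (5.212 − 1)/1318 = 1.619
NF = 10 log₁₀(1.619) = 2.09 dB

2.09 dB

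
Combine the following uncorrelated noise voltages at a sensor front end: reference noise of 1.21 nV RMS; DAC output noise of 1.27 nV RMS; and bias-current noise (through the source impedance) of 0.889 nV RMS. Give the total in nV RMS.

1.97 nV

Uncorrelated sources add in power (mean-square): V_tot = √(ΣV_i²)
V_tot = √[(1.21×10⁻⁹)² + (1.27×10⁻⁹)² + (8.89×10⁻¹⁰)²] = 1.97×10⁻⁹ V = 1.97 nV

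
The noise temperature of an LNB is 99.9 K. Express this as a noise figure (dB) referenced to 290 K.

F = 1 + T_e/T₀ = 1 + 99.9/290 = 1.34448
NF = 10 log₁₀(1.34448) = 1.29 dB

1.29 dB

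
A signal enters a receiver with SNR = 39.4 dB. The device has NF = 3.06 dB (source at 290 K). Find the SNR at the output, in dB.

36.34 dB

By definition F = SNR_in/SNR_out, so in dB: SNR_out = SNR_in − NF
SNR_out = 39.4 − 3.06 = 36.34 dB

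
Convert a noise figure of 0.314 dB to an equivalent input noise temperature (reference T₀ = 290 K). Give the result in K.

21.7 K

F = 10^(0.314/10) = 1.07498
T_e = (F − 1)·T₀ = (1.07498 − 1) × 290 = 21.7 K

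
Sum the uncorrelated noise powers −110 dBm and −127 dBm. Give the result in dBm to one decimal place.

−109.9 dBm

Convert to linear, add, convert back:
P₁ = 1.00×10⁻¹⁴ W, P₂ = 2.00×10⁻¹⁶ W
P_tot = 1.02×10⁻¹⁴ W → 10 log₁₀(P_tot / 10⁻³) = −109.9 dBm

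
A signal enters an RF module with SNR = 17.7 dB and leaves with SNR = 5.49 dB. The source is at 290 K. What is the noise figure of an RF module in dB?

12.21 dB

NF (dB) = SNR_in(dB) − SNR_out(dB) when the source is at T₀
NF = 17.7 − 5.49 = 12.21 dB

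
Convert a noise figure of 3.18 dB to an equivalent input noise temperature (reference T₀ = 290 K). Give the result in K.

313 K

F = 10^(3.18/10) = 2.0797
T_e = (F − 1)·T₀ = (2.0797 − 1) × 290 = 313 K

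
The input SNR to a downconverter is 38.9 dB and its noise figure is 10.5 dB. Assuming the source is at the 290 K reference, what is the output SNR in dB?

28.4 dB

By definition F = SNR_in/SNR_out, so in dB: SNR_out = SNR_in − NF
SNR_out = 38.9 − 10.5 = 28.4 dB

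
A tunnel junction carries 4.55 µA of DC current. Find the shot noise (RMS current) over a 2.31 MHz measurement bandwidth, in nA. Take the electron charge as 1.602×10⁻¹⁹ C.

1.84 nA

I_n = √(2qI·B)
2qI·B = 2 × 1.602×10⁻¹⁹ × 4.55×10⁻⁶ × 2.31×10⁶ = 3.37×10⁻¹⁸ A²
I_n = √(3.37×10⁻¹⁸) = 1.84×10⁻⁹ A = 1.84 nA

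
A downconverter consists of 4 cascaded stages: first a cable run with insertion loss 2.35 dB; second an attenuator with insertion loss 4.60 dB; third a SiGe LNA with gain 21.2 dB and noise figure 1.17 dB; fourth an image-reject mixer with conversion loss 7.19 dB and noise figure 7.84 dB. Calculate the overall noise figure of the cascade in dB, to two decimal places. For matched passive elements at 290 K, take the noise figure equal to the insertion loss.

Convert to linear (a loss of L dB is a gain of −L dB): F_i = 10^(NF_i/10), G_i = 10^(G_i,dB/10)
  Stage 1: F_1 = 10^(2.35/10) = 1.718, G_1 = 10^(−2.35/10) = 0.5821
  Stage 2: F_2 = 10^(4.60/10) = 2.884, G_2 = 10^(−4.60/10) = 0.3467
  Stage 3: F_3 = 10^(1.17/10) = 1.309, G_3 = 10^(21.2/10) = 131.8
  Stage 4: F_4 = 10^(7.84/10) = 6.081, G_4 = 10^(−7.19/10) = 0.1910
Friis cascade:
  F = 1.718 + (2.884 − 1)/0.5821 + (1.309 − 1)/0.2018 + (6.081 − 1)/26.61 = 6.677
NF = 10 log₁₀(6.677) = 8.25 dB

8.25 dB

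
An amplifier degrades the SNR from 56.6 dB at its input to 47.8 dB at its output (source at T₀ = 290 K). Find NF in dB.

NF (dB) = SNR_in(dB) − SNR_out(dB) when the source is at T₀
NF = 56.6 − 47.8 = 8.8 dB

8.8 dB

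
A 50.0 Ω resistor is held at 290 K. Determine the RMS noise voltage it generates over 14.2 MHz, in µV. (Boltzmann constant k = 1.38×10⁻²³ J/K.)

3.37 µV

V_n = √(4kTRB)
4kTRB = 4 × 1.38×10⁻²³ × 290 × 5.00×10¹ × 1.42×10⁷ = 1.14×10⁻¹¹ V²
V_n = √(1.14×10⁻¹¹) = 3.37×10⁻⁶ V = 3.37 µV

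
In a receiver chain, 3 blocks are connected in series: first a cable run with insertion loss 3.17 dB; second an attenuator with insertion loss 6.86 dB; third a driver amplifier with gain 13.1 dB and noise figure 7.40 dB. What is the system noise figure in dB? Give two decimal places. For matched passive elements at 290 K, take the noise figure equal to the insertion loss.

Convert to linear (a loss of L dB is a gain of −L dB): F_i = 10^(NF_i/10), G_i = 10^(G_i,dB/10)
  Stage 1: F_1 = 10^(3.17/10) = 2.075, G_1 = 10^(−3.17/10) = 0.4819
  Stage 2: F_2 = 10^(6.86/10) = 4.853, G_2 = 10^(−6.86/10) = 0.2061
  Stage 3: F_3 = 10^(7.40/10) = 5.495, G_3 = 10^(13.1/10) = 20.42
Friis cascade:
  F = 2.075 + (4.853 − 1)/0.4819 + (5.495 − 1)/0.09931 = 55.34
NF = 10 log₁₀(55.34) = 17.43 dB

17.43 dB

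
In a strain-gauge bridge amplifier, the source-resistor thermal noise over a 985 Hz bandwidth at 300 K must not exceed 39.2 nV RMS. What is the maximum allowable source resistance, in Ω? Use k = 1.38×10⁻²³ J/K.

94.2 Ω

Johnson–Nyquist: V_n = √(4kTRB) ⇒ R = V_n² / (4kTB)
4kTB = 4 × 1.38×10⁻²³ × 300 × 9.85×10² = 1.63×10⁻¹⁷
R = (3.92×10⁻⁸)² / 1.63×10⁻¹⁷ = 9.42×10¹ Ω = 94.2 Ω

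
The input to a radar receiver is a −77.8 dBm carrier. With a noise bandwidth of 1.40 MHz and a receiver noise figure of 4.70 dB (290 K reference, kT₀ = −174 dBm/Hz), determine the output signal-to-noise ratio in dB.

30.0 dB

Noise floor: N = −174 + 10 log₁₀(B) + NF
10 log₁₀(1.40×10⁶) = 61.46 dB
N = −174 + 61.46 + 4.70 = −107.84 dBm
SNR = P_sig − N = −77.8 − (−107.84) = 30.04 dB → 30.0 dB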